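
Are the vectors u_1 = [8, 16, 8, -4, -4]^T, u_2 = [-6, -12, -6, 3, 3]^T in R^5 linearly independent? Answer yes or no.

Form the matrix with these vectors as rows and row reduce.
R2 ← R2 + (3/4)·R1: [0, 0, 0, 0, 0]
1 nonzero row, so the 2 vectors span a space of dimension 1.
Since 1 < 2, the vectors are linearly dependent.

no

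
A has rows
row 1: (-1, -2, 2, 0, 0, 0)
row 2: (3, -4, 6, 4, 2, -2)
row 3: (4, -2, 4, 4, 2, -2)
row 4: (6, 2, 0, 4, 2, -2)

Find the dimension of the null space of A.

4

Row reduce to echelon form.
R2 ← R2 + (3)·R1: [0, -10, 12, 4, 2, -2]
R3 ← R3 + (4)·R1: [0, -10, 12, 4, 2, -2]
R4 ← R4 + (6)·R1: [0, -10, 12, 4, 2, -2]
R3 ← R3 − R2: [0, 0, 0, 0, 0, 0]
R4 ← R4 − R2: [0, 0, 0, 0, 0, 0]
2 nonzero rows, so rank(A) = 2.
A has 6 columns; by rank–nullity, nullity = 6 − 2 = 4.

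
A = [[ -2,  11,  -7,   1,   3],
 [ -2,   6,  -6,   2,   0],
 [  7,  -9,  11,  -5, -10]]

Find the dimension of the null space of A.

Row reduce to echelon form.
R2 ← R2 − R1: [0, -5, 1, 1, -3]
R3 ← R3 + (7/2)·R1: [0, 59/2, -27/2, -3/2, 1/2]
R3 ← R3 + (59/10)·R2: [0, 0, -38/5, 22/5, -86/5]
3 nonzero rows, so rank(A) = 3.
A has 5 columns; by rank–nullity, nullity = 5 − 3 = 2.

2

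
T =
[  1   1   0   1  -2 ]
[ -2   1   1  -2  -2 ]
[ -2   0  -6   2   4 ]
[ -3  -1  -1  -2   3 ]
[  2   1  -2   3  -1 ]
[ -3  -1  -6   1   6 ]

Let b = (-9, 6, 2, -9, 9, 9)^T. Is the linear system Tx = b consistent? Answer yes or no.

no

Row reduce the augmented matrix [T | b].
R2 ← R2 + (2)·R1: [0, 3, 1, 0, -6, -12]
R3 ← R3 + (2)·R1: [0, 2, -6, 4, 0, -16]
R4 ← R4 + (3)·R1: [0, 2, -1, 1, -3, -36]
R5 ← R5 − (2)·R1: [0, -1, -2, 1, 3, 27]
R6 ← R6 + (3)·R1: [0, 2, -6, 4, 0, -18]
R3 ← R3 − (2/3)·R2: [0, 0, -20/3, 4, 4, -8]
R4 ← R4 − (2/3)·R2: [0, 0, -5/3, 1, 1, -28]
R5 ← R5 + (1/3)·R2: [0, 0, -5/3, 1, 1, 23]
R6 ← R6 − (2/3)·R2: [0, 0, -20/3, 4, 4, -10]
R4 ← R4 − (1/4)·R3: [0, 0, 0, 0, 0, -26]
R5 ← R5 − (1/4)·R3: [0, 0, 0, 0, 0, 25]
R6 ← R6 − R3: [0, 0, 0, 0, 0, -2]
R5 ← R5 + (25/26)·R4: [0, 0, 0, 0, 0, 0]
R6 ← R6 − (1/13)·R4: [0, 0, 0, 0, 0, 0]
The echelon form has 4 nonzero rows; the last pivot sits in the augmented column, so rank(T) = 3 but rank([T|b]) = 4.
Since the ranks differ, the system is inconsistent.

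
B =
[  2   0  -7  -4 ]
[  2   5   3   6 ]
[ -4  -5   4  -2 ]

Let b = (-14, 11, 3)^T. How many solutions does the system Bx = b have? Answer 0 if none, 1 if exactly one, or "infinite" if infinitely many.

infinite

Row reduce the augmented matrix [B | b].
R2 ← R2 − R1: [0, 5, 10, 10, 25]
R3 ← R3 + (2)·R1: [0, -5, -10, -10, -25]
R3 ← R3 + R2: [0, 0, 0, 0, 0]
The echelon form has 2 nonzero rows, and every pivot lies in the first 4 columns, so rank(B) = rank([B|b]) = 2.
The system is consistent.
rank = 2 < 4 unknowns, so there are infinitely many solutions.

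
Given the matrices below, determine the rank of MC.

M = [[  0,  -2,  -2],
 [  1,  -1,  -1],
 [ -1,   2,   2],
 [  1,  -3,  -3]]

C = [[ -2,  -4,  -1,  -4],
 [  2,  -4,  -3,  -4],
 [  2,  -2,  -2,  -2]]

2

First compute MC:
[[ -8,  12,  10,  12],
 [ -6,   2,   4,   2],
 [ 10,  -8,  -9,  -8],
 [-14,  14,  14,  14]]
Now row reduce the product.
R2 ← R2 − (3/4)·R1: [0, -7, -7/2, -7]
R3 ← R3 + (5/4)·R1: [0, 7, 7/2, 7]
R4 ← R4 − (7/4)·R1: [0, -7, -7/2, -7]
R3 ← R3 + R2: [0, 0, 0, 0]
R4 ← R4 − R2: [0, 0, 0, 0]
2 nonzero rows, so rank(MC) = 2.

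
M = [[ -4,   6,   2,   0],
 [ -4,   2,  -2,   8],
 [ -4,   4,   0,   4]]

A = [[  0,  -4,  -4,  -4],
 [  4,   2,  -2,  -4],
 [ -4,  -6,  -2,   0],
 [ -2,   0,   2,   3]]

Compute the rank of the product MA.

2

First compute MA:
[[ 16,  16,   0,  -8],
 [  0,  32,  32,  32],
 [  8,  24,  16,  12]]
Now row reduce the product.
R3 ← R3 − (1/2)·R1: [0, 16, 16, 16]
R3 ← R3 − (1/2)·R2: [0, 0, 0, 0]
2 nonzero rows, so rank(MA) = 2.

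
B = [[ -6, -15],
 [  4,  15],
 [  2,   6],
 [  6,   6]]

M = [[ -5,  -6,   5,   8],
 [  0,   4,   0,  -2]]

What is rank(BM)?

First compute BM:
[[ 30, -24, -30, -18],
 [-20,  36,  20,   2],
 [-10,  12,  10,   4],
 [-30, -12,  30,  36]]
Now row reduce the product.
R2 ← R2 + (2/3)·R1: [0, 20, 0, -10]
R3 ← R3 + (1/3)·R1: [0, 4, 0, -2]
R4 ← R4 + R1: [0, -36, 0, 18]
R3 ← R3 − (1/5)·R2: [0, 0, 0, 0]
R4 ← R4 + (9/5)·R2: [0, 0, 0, 0]
2 nonzero rows, so rank(BM) = 2.

2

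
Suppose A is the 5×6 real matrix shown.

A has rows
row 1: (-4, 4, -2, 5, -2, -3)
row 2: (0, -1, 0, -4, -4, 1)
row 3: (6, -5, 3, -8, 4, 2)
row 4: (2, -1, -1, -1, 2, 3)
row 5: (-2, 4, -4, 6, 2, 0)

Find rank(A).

Row reduce to echelon form.
R3 ← R3 + (3/2)·R1: [0, 1, 0, -1/2, 1, -5/2]
R4 ← R4 + (1/2)·R1: [0, 1, -2, 3/2, 1, 3/2]
R5 ← R5 − (1/2)·R1: [0, 2, -3, 7/2, 3, 3/2]
R3 ← R3 + R2: [0, 0, 0, -9/2, -3, -3/2]
R4 ← R4 + R2: [0, 0, -2, -5/2, -3, 5/2]
R5 ← R5 + (2)·R2: [0, 0, -3, -9/2, -5, 7/2]
Swap R3 ↔ R4
R5 ← R5 − (3/2)·R3: [0, 0, 0, -3/4, -1/2, -1/4]
R5 ← R5 − (1/6)·R4: [0, 0, 0, 0, 0, 0]
Echelon form has 4 nonzero rows, so rank(A) = 4.

4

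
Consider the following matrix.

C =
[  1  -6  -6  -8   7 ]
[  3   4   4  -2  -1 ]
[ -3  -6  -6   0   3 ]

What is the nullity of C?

Row reduce to echelon form.
R2 ← R2 − (3)·R1: [0, 22, 22, 22, -22]
R3 ← R3 + (3)·R1: [0, -24, -24, -24, 24]
R3 ← R3 + (12/11)·R2: [0, 0, 0, 0, 0]
2 nonzero rows, so rank(C) = 2.
C has 5 columns; by rank–nullity, nullity = 5 − 2 = 3.

3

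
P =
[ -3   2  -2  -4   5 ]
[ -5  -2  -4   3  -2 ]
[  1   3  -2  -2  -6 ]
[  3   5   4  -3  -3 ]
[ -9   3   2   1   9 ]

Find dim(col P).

Row reduce to echelon form.
R2 ← R2 − (5/3)·R1: [0, -16/3, -2/3, 29/3, -31/3]
R3 ← R3 + (1/3)·R1: [0, 11/3, -8/3, -10/3, -13/3]
R4 ← R4 + R1: [0, 7, 2, -7, 2]
R5 ← R5 − (3)·R1: [0, -3, 8, 13, -6]
R3 ← R3 + (11/16)·R2: [0, 0, -25/8, 53/16, -183/16]
R4 ← R4 + (21/16)·R2: [0, 0, 9/8, 91/16, -185/16]
R5 ← R5 − (9/16)·R2: [0, 0, 67/8, 121/16, -3/16]
R4 ← R4 + (9/25)·R3: [0, 0, 0, 172/25, -392/25]
R5 ← R5 + (67/25)·R3: [0, 0, 0, 411/25, -771/25]
R5 ← R5 − (411/172)·R4: [0, 0, 0, 0, 285/43]
Echelon form has 5 nonzero rows, so rank(P) = 5.
The column space has dimension equal to the rank: 5.

5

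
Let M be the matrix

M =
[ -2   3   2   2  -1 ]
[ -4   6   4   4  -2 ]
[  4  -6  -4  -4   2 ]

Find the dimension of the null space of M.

Row reduce to echelon form.
R2 ← R2 − (2)·R1: [0, 0, 0, 0, 0]
R3 ← R3 + (2)·R1: [0, 0, 0, 0, 0]
1 nonzero row, so rank(M) = 1.
M has 5 columns; by rank–nullity, nullity = 5 − 1 = 4.

4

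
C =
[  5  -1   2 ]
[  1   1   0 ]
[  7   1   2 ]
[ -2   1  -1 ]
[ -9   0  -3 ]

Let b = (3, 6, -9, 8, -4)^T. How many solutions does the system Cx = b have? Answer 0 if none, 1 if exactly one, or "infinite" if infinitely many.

0

Row reduce the augmented matrix [C | b].
R2 ← R2 − (1/5)·R1: [0, 6/5, -2/5, 27/5]
R3 ← R3 − (7/5)·R1: [0, 12/5, -4/5, -66/5]
R4 ← R4 + (2/5)·R1: [0, 3/5, -1/5, 46/5]
R5 ← R5 + (9/5)·R1: [0, -9/5, 3/5, 7/5]
R3 ← R3 − (2)·R2: [0, 0, 0, -24]
R4 ← R4 − (1/2)·R2: [0, 0, 0, 13/2]
R5 ← R5 + (3/2)·R2: [0, 0, 0, 19/2]
R4 ← R4 + (13/48)·R3: [0, 0, 0, 0]
R5 ← R5 + (19/48)·R3: [0, 0, 0, 0]
The echelon form has 3 nonzero rows; the last pivot sits in the augmented column, so rank(C) = 2 but rank([C|b]) = 3.
Since the ranks differ, the system is inconsistent.
It has no solutions.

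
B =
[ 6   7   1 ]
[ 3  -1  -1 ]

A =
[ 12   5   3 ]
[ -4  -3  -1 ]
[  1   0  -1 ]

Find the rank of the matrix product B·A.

First compute BA:
[[ 45,   9,  10],
 [ 39,  18,  11]]
Now row reduce the product.
R2 ← R2 − (13/15)·R1: [0, 51/5, 7/3]
2 nonzero rows, so rank(BA) = 2.

2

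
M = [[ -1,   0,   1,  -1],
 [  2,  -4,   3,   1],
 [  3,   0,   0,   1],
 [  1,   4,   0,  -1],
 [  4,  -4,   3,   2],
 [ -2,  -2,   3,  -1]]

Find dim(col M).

4

Row reduce to echelon form.
R2 ← R2 + (2)·R1: [0, -4, 5, -1]
R3 ← R3 + (3)·R1: [0, 0, 3, -2]
R4 ← R4 + R1: [0, 4, 1, -2]
R5 ← R5 + (4)·R1: [0, -4, 7, -2]
R6 ← R6 − (2)·R1: [0, -2, 1, 1]
R4 ← R4 + R2: [0, 0, 6, -3]
R5 ← R5 − R2: [0, 0, 2, -1]
R6 ← R6 − (1/2)·R2: [0, 0, -3/2, 3/2]
R4 ← R4 − (2)·R3: [0, 0, 0, 1]
R5 ← R5 − (2/3)·R3: [0, 0, 0, 1/3]
R6 ← R6 + (1/2)·R3: [0, 0, 0, 1/2]
R5 ← R5 − (1/3)·R4: [0, 0, 0, 0]
R6 ← R6 − (1/2)·R4: [0, 0, 0, 0]
Echelon form has 4 nonzero rows, so rank(M) = 4.
The column space has dimension equal to the rank: 4.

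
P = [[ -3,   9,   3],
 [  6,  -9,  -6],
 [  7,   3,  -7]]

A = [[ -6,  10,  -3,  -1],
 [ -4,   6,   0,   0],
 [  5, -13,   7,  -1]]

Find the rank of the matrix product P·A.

First compute PA:
[[ -3, -15,  30,   0],
 [-30,  84, -60,   0],
 [-89, 179, -70,   0]]
Now row reduce the product.
R2 ← R2 − (10)·R1: [0, 234, -360, 0]
R3 ← R3 − (89/3)·R1: [0, 624, -960, 0]
R3 ← R3 − (8/3)·R2: [0, 0, 0, 0]
2 nonzero rows, so rank(PA) = 2.

2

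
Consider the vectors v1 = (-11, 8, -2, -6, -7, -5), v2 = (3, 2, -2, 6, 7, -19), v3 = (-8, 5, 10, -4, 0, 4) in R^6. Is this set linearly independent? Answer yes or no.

yes

Form the matrix with these vectors as rows and row reduce.
R2 ← R2 + (3/11)·R1: [0, 46/11, -28/11, 48/11, 56/11, -224/11]
R3 ← R3 − (8/11)·R1: [0, -9/11, 126/11, 4/11, 56/11, 84/11]
R3 ← R3 + (9/46)·R2: [0, 0, 252/23, 28/23, 140/23, 84/23]
3 nonzero rows, so the 3 vectors span a space of dimension 3.
Since 3 = 3, the vectors are linearly independent.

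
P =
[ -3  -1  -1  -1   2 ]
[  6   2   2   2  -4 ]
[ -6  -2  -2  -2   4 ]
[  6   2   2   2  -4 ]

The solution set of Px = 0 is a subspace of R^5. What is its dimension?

4

Row reduce to echelon form.
R2 ← R2 + (2)·R1: [0, 0, 0, 0, 0]
R3 ← R3 − (2)·R1: [0, 0, 0, 0, 0]
R4 ← R4 + (2)·R1: [0, 0, 0, 0, 0]
1 nonzero row, so rank(P) = 1.
P has 5 columns; by rank–nullity, nullity = 5 − 1 = 4.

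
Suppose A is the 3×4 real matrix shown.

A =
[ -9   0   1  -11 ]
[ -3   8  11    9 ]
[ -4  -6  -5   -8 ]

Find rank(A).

Row reduce to echelon form.
R2 ← R2 − (1/3)·R1: [0, 8, 32/3, 38/3]
R3 ← R3 − (4/9)·R1: [0, -6, -49/9, -28/9]
R3 ← R3 + (3/4)·R2: [0, 0, 23/9, 115/18]
Echelon form has 3 nonzero rows, so rank(A) = 3.

3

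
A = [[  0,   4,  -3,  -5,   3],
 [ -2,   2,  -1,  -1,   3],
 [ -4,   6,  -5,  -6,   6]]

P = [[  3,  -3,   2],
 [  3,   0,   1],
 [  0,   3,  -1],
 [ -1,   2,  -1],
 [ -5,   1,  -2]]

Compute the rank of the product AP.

2

First compute AP:
[[  2, -16,   6],
 [-14,   4,  -6],
 [-18,  -9,  -3]]
Now row reduce the product.
R2 ← R2 + (7)·R1: [0, -108, 36]
R3 ← R3 + (9)·R1: [0, -153, 51]
R3 ← R3 − (17/12)·R2: [0, 0, 0]
2 nonzero rows, so rank(AP) = 2.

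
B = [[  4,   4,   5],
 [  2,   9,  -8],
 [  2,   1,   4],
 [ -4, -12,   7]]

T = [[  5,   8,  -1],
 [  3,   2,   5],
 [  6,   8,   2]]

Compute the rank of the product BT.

First compute BT:
[[ 62,  80,  26],
 [-11, -30,  27],
 [ 37,  50,  11],
 [-14,   0, -42]]
Now row reduce the product.
R2 ← R2 + (11/62)·R1: [0, -490/31, 980/31]
R3 ← R3 − (37/62)·R1: [0, 70/31, -140/31]
R4 ← R4 + (7/31)·R1: [0, 560/31, -1120/31]
R3 ← R3 + (1/7)·R2: [0, 0, 0]
R4 ← R4 + (8/7)·R2: [0, 0, 0]
2 nonzero rows, so rank(BT) = 2.

2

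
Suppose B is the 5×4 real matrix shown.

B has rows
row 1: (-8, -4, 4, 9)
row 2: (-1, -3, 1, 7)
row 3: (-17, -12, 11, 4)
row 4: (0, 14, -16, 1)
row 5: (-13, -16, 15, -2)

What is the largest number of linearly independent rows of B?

4

Row reduce to echelon form.
R2 ← R2 − (1/8)·R1: [0, -5/2, 1/2, 47/8]
R3 ← R3 − (17/8)·R1: [0, -7/2, 5/2, -121/8]
R5 ← R5 − (13/8)·R1: [0, -19/2, 17/2, -133/8]
R3 ← R3 − (7/5)·R2: [0, 0, 9/5, -467/20]
R4 ← R4 + (28/5)·R2: [0, 0, -66/5, 339/10]
R5 ← R5 − (19/5)·R2: [0, 0, 33/5, -779/20]
R4 ← R4 + (22/3)·R3: [0, 0, 0, -412/3]
R5 ← R5 − (11/3)·R3: [0, 0, 0, 140/3]
R5 ← R5 + (35/103)·R4: [0, 0, 0, 0]
Echelon form has 4 nonzero rows, so rank(B) = 4.
The rank gives the maximum number of linearly independent rows: 4.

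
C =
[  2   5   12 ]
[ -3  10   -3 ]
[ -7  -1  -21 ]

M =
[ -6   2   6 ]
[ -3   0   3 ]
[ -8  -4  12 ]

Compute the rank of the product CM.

First compute CM:
[[-123, -44, 171],
 [ 12,   6, -24],
 [213,  70, -297]]
Now row reduce the product.
R2 ← R2 + (4/41)·R1: [0, 70/41, -300/41]
R3 ← R3 + (71/41)·R1: [0, -254/41, -36/41]
R3 ← R3 + (127/35)·R2: [0, 0, -192/7]
3 nonzero rows, so rank(CM) = 3.

3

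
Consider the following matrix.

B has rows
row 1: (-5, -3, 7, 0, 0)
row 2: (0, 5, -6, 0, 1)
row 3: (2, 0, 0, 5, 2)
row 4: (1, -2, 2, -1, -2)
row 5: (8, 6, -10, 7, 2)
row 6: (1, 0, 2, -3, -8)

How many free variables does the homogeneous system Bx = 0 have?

Row reduce to echelon form.
R3 ← R3 + (2/5)·R1: [0, -6/5, 14/5, 5, 2]
R4 ← R4 + (1/5)·R1: [0, -13/5, 17/5, -1, -2]
R5 ← R5 + (8/5)·R1: [0, 6/5, 6/5, 7, 2]
R6 ← R6 + (1/5)·R1: [0, -3/5, 17/5, -3, -8]
R3 ← R3 + (6/25)·R2: [0, 0, 34/25, 5, 56/25]
R4 ← R4 + (13/25)·R2: [0, 0, 7/25, -1, -37/25]
R5 ← R5 − (6/25)·R2: [0, 0, 66/25, 7, 44/25]
R6 ← R6 + (3/25)·R2: [0, 0, 67/25, -3, -197/25]
R4 ← R4 − (7/34)·R3: [0, 0, 0, -69/34, -33/17]
R5 ← R5 − (33/17)·R3: [0, 0, 0, -46/17, -44/17]
R6 ← R6 − (67/34)·R3: [0, 0, 0, -437/34, -209/17]
R5 ← R5 − (4/3)·R4: [0, 0, 0, 0, 0]
R6 ← R6 − (19/3)·R4: [0, 0, 0, 0, 0]
4 nonzero rows, so rank(B) = 4.
B has 5 columns; by rank–nullity, nullity = 5 − 4 = 1.

1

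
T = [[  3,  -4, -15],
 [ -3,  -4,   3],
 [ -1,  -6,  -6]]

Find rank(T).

2

Row reduce to echelon form.
R2 ← R2 + R1: [0, -8, -12]
R3 ← R3 + (1/3)·R1: [0, -22/3, -11]
R3 ← R3 − (11/12)·R2: [0, 0, 0]
Echelon form has 2 nonzero rows, so rank(T) = 2.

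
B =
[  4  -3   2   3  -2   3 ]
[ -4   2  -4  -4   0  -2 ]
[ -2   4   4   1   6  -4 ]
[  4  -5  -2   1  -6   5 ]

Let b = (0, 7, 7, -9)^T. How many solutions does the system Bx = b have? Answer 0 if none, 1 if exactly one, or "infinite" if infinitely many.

Row reduce the augmented matrix [B | b].
R2 ← R2 + R1: [0, -1, -2, -1, -2, 1, 7]
R3 ← R3 + (1/2)·R1: [0, 5/2, 5, 5/2, 5, -5/2, 7]
R4 ← R4 − R1: [0, -2, -4, -2, -4, 2, -9]
R3 ← R3 + (5/2)·R2: [0, 0, 0, 0, 0, 0, 49/2]
R4 ← R4 − (2)·R2: [0, 0, 0, 0, 0, 0, -23]
R4 ← R4 + (46/49)·R3: [0, 0, 0, 0, 0, 0, 0]
The echelon form has 3 nonzero rows; the last pivot sits in the augmented column, so rank(B) = 2 but rank([B|b]) = 3.
Since the ranks differ, the system is inconsistent.
It has no solutions.

0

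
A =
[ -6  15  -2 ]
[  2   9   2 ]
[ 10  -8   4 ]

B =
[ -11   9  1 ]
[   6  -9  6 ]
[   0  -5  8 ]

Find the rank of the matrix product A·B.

First compute AB:
[[156, -179,  68],
 [ 32, -73,  72],
 [-158, 142,  -6]]
Now row reduce the product.
R2 ← R2 − (8/39)·R1: [0, -1415/39, 2264/39]
R3 ← R3 + (79/78)·R1: [0, -3065/78, 2452/39]
R3 ← R3 − (613/566)·R2: [0, 0, 0]
2 nonzero rows, so rank(AB) = 2.

2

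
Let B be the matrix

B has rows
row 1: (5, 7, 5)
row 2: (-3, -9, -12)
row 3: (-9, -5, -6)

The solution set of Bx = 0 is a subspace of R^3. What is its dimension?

0

Row reduce to echelon form.
R2 ← R2 + (3/5)·R1: [0, -24/5, -9]
R3 ← R3 + (9/5)·R1: [0, 38/5, 3]
R3 ← R3 + (19/12)·R2: [0, 0, -45/4]
3 nonzero rows, so rank(B) = 3.
B has 3 columns; by rank–nullity, nullity = 3 − 3 = 0.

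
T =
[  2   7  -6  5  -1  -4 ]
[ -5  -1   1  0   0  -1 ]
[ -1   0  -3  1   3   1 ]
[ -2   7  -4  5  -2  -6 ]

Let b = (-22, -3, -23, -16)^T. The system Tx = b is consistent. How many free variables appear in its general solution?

2

Row reduce the augmented matrix [T | b].
R2 ← R2 + (5/2)·R1: [0, 33/2, -14, 25/2, -5/2, -11, -58]
R3 ← R3 + (1/2)·R1: [0, 7/2, -6, 7/2, 5/2, -1, -34]
R4 ← R4 + R1: [0, 14, -10, 10, -3, -10, -38]
R3 ← R3 − (7/33)·R2: [0, 0, -100/33, 28/33, 100/33, 4/3, -716/33]
R4 ← R4 − (28/33)·R2: [0, 0, 62/33, -20/33, -29/33, -2/3, 370/33]
R4 ← R4 + (31/50)·R3: [0, 0, 0, -2/25, 1, 4/25, -56/25]
The echelon form has 4 nonzero rows, and every pivot lies in the first 6 columns, so rank(T) = rank([T|b]) = 4.
The system is consistent.
Free variables = (unknowns) − (rank) = 6 − 4 = 2.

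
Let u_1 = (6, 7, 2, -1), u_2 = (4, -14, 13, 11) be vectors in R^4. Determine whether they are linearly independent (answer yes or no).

yes

Form the matrix with these vectors as rows and row reduce.
R2 ← R2 − (2/3)·R1: [0, -56/3, 35/3, 35/3]
2 nonzero rows, so the 2 vectors span a space of dimension 2.
Since 2 = 2, the vectors are linearly independent.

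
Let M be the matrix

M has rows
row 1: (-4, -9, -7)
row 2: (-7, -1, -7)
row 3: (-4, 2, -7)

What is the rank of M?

Row reduce to echelon form.
R2 ← R2 − (7/4)·R1: [0, 59/4, 21/4]
R3 ← R3 − R1: [0, 11, 0]
R3 ← R3 − (44/59)·R2: [0, 0, -231/59]
Echelon form has 3 nonzero rows, so rank(M) = 3.

3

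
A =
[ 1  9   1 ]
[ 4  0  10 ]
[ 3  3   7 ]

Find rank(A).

2

Row reduce to echelon form.
R2 ← R2 − (4)·R1: [0, -36, 6]
R3 ← R3 − (3)·R1: [0, -24, 4]
R3 ← R3 − (2/3)·R2: [0, 0, 0]
Echelon form has 2 nonzero rows, so rank(A) = 2.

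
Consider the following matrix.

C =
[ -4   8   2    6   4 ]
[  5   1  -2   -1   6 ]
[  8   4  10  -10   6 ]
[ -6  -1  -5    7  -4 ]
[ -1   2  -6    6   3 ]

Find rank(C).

Row reduce to echelon form.
R2 ← R2 + (5/4)·R1: [0, 11, 1/2, 13/2, 11]
R3 ← R3 + (2)·R1: [0, 20, 14, 2, 14]
R4 ← R4 − (3/2)·R1: [0, -13, -8, -2, -10]
R5 ← R5 − (1/4)·R1: [0, 0, -13/2, 9/2, 2]
R3 ← R3 − (20/11)·R2: [0, 0, 144/11, -108/11, -6]
R4 ← R4 + (13/11)·R2: [0, 0, -163/22, 125/22, 3]
R4 ← R4 + (163/288)·R3: [0, 0, 0, 1/8, -19/48]
R5 ← R5 + (143/288)·R3: [0, 0, 0, -3/8, -47/48]
R5 ← R5 + (3)·R4: [0, 0, 0, 0, -13/6]
Echelon form has 5 nonzero rows, so rank(C) = 5.

5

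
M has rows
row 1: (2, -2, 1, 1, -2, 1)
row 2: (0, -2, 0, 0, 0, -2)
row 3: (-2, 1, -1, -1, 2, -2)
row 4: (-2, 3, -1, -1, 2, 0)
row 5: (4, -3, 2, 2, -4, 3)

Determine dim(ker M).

4

Row reduce to echelon form.
R3 ← R3 + R1: [0, -1, 0, 0, 0, -1]
R4 ← R4 + R1: [0, 1, 0, 0, 0, 1]
R5 ← R5 − (2)·R1: [0, 1, 0, 0, 0, 1]
R3 ← R3 − (1/2)·R2: [0, 0, 0, 0, 0, 0]
R4 ← R4 + (1/2)·R2: [0, 0, 0, 0, 0, 0]
R5 ← R5 + (1/2)·R2: [0, 0, 0, 0, 0, 0]
2 nonzero rows, so rank(M) = 2.
M has 6 columns; by rank–nullity, nullity = 6 − 2 = 4.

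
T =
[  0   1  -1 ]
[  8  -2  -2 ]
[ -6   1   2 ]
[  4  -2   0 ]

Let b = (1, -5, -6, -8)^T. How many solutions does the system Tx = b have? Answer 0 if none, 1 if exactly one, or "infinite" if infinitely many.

0

Row reduce the augmented matrix [T | b].
Swap R1 ↔ R2
R3 ← R3 + (3/4)·R1: [0, -1/2, 1/2, -39/4]
R4 ← R4 − (1/2)·R1: [0, -1, 1, -11/2]
R3 ← R3 + (1/2)·R2: [0, 0, 0, -37/4]
R4 ← R4 + R2: [0, 0, 0, -9/2]
R4 ← R4 − (18/37)·R3: [0, 0, 0, 0]
The echelon form has 3 nonzero rows; the last pivot sits in the augmented column, so rank(T) = 2 but rank([T|b]) = 3.
Since the ranks differ, the system is inconsistent.
It has no solutions.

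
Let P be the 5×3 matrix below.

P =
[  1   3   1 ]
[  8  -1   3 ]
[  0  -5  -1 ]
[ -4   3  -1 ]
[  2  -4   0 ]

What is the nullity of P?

1

Row reduce to echelon form.
R2 ← R2 − (8)·R1: [0, -25, -5]
R4 ← R4 + (4)·R1: [0, 15, 3]
R5 ← R5 − (2)·R1: [0, -10, -2]
R3 ← R3 − (1/5)·R2: [0, 0, 0]
R4 ← R4 + (3/5)·R2: [0, 0, 0]
R5 ← R5 − (2/5)·R2: [0, 0, 0]
2 nonzero rows, so rank(P) = 2.
P has 3 columns; by rank–nullity, nullity = 3 − 2 = 1.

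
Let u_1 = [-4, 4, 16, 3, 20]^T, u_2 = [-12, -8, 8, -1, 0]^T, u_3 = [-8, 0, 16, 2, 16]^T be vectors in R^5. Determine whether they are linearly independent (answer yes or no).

Form the matrix with these vectors as rows and row reduce.
R2 ← R2 − (3)·R1: [0, -20, -40, -10, -60]
R3 ← R3 − (2)·R1: [0, -8, -16, -4, -24]
R3 ← R3 − (2/5)·R2: [0, 0, 0, 0, 0]
2 nonzero rows, so the 3 vectors span a space of dimension 2.
Since 2 < 3, the vectors are linearly dependent.

no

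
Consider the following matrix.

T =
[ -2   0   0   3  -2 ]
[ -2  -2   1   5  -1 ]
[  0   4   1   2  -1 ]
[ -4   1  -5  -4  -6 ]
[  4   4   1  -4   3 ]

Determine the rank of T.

Row reduce to echelon form.
R2 ← R2 − R1: [0, -2, 1, 2, 1]
R4 ← R4 − (2)·R1: [0, 1, -5, -10, -2]
R5 ← R5 + (2)·R1: [0, 4, 1, 2, -1]
R3 ← R3 + (2)·R2: [0, 0, 3, 6, 1]
R4 ← R4 + (1/2)·R2: [0, 0, -9/2, -9, -3/2]
R5 ← R5 + (2)·R2: [0, 0, 3, 6, 1]
R4 ← R4 + (3/2)·R3: [0, 0, 0, 0, 0]
R5 ← R5 − R3: [0, 0, 0, 0, 0]
Echelon form has 3 nonzero rows, so rank(T) = 3.

3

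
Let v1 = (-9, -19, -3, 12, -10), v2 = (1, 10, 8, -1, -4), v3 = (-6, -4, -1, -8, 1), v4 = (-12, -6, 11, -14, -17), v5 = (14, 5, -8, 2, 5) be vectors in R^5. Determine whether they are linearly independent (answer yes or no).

Form the matrix with these vectors as rows and row reduce.
R2 ← R2 + (1/9)·R1: [0, 71/9, 23/3, 1/3, -46/9]
R3 ← R3 − (2/3)·R1: [0, 26/3, 1, -16, 23/3]
R4 ← R4 − (4/3)·R1: [0, 58/3, 15, -30, -11/3]
R5 ← R5 + (14/9)·R1: [0, -221/9, -38/3, 62/3, -95/9]
R3 ← R3 − (78/71)·R2: [0, 0, -527/71, -1162/71, 943/71]
R4 ← R4 − (174/71)·R2: [0, 0, -269/71, -2188/71, 629/71]
R5 ← R5 + (221/71)·R2: [0, 0, 795/71, 1541/71, -1879/71]
R4 ← R4 − (269/527)·R3: [0, 0, 0, -11838/527, 1096/527]
R5 ← R5 + (795/527)·R3: [0, 0, 0, -1573/527, -3388/527]
R5 ← R5 − (1573/11838)·R4: [0, 0, 0, 0, -39688/5919]
5 nonzero rows, so the 5 vectors span a space of dimension 5.
Since 5 = 5, the vectors are linearly independent.

yes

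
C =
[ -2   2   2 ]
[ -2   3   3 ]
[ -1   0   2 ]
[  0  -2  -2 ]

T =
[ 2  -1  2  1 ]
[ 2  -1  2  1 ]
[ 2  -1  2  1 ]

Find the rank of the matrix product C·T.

First compute CT:
[[  4,  -2,   4,   2],
 [  8,  -4,   8,   4],
 [  2,  -1,   2,   1],
 [ -8,   4,  -8,  -4]]
Now row reduce the product.
R2 ← R2 − (2)·R1: [0, 0, 0, 0]
R3 ← R3 − (1/2)·R1: [0, 0, 0, 0]
R4 ← R4 + (2)·R1: [0, 0, 0, 0]
1 nonzero row, so rank(CT) = 1.

1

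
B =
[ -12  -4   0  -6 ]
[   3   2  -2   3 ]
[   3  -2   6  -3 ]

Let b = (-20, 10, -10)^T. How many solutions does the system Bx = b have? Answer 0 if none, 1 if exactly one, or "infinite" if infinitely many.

infinite

Row reduce the augmented matrix [B | b].
R2 ← R2 + (1/4)·R1: [0, 1, -2, 3/2, 5]
R3 ← R3 + (1/4)·R1: [0, -3, 6, -9/2, -15]
R3 ← R3 + (3)·R2: [0, 0, 0, 0, 0]
The echelon form has 2 nonzero rows, and every pivot lies in the first 4 columns, so rank(B) = rank([B|b]) = 2.
The system is consistent.
rank = 2 < 4 unknowns, so there are infinitely many solutions.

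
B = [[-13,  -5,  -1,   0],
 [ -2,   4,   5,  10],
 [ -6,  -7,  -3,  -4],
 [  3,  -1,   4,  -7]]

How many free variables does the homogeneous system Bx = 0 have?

0

Row reduce to echelon form.
R2 ← R2 − (2/13)·R1: [0, 62/13, 67/13, 10]
R3 ← R3 − (6/13)·R1: [0, -61/13, -33/13, -4]
R4 ← R4 + (3/13)·R1: [0, -28/13, 49/13, -7]
R3 ← R3 + (61/62)·R2: [0, 0, 157/62, 181/31]
R4 ← R4 + (14/31)·R2: [0, 0, 189/31, -77/31]
R4 ← R4 − (378/157)·R3: [0, 0, 0, -2597/157]
4 nonzero rows, so rank(B) = 4.
B has 4 columns; by rank–nullity, nullity = 4 − 4 = 0.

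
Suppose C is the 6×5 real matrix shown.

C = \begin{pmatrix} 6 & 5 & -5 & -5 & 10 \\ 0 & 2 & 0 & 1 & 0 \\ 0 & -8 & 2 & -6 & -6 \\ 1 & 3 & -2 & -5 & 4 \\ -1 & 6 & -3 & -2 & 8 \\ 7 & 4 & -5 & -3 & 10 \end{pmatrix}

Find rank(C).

4

Row reduce to echelon form.
R4 ← R4 − (1/6)·R1: [0, 13/6, -7/6, -25/6, 7/3]
R5 ← R5 + (1/6)·R1: [0, 41/6, -23/6, -17/6, 29/3]
R6 ← R6 − (7/6)·R1: [0, -11/6, 5/6, 17/6, -5/3]
R3 ← R3 + (4)·R2: [0, 0, 2, -2, -6]
R4 ← R4 − (13/12)·R2: [0, 0, -7/6, -21/4, 7/3]
R5 ← R5 − (41/12)·R2: [0, 0, -23/6, -25/4, 29/3]
R6 ← R6 + (11/12)·R2: [0, 0, 5/6, 15/4, -5/3]
R4 ← R4 + (7/12)·R3: [0, 0, 0, -77/12, -7/6]
R5 ← R5 + (23/12)·R3: [0, 0, 0, -121/12, -11/6]
R6 ← R6 − (5/12)·R3: [0, 0, 0, 55/12, 5/6]
R5 ← R5 − (11/7)·R4: [0, 0, 0, 0, 0]
R6 ← R6 + (5/7)·R4: [0, 0, 0, 0, 0]
Echelon form has 4 nonzero rows, so rank(C) = 4.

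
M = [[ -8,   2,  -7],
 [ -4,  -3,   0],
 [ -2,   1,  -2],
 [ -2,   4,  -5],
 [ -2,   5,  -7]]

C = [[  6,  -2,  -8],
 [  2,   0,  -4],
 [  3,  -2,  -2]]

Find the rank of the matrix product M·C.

2

First compute MC:
[[-65,  30,  70],
 [-30,   8,  44],
 [-16,   8,  16],
 [-19,  14,  10],
 [-23,  18,  10]]
Now row reduce the product.
R2 ← R2 − (6/13)·R1: [0, -76/13, 152/13]
R3 ← R3 − (16/65)·R1: [0, 8/13, -16/13]
R4 ← R4 − (19/65)·R1: [0, 68/13, -136/13]
R5 ← R5 − (23/65)·R1: [0, 96/13, -192/13]
R3 ← R3 + (2/19)·R2: [0, 0, 0]
R4 ← R4 + (17/19)·R2: [0, 0, 0]
R5 ← R5 + (24/19)·R2: [0, 0, 0]
2 nonzero rows, so rank(MC) = 2.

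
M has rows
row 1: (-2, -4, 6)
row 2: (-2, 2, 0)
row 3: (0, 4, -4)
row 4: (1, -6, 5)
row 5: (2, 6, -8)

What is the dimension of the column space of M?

2

Row reduce to echelon form.
R2 ← R2 − R1: [0, 6, -6]
R4 ← R4 + (1/2)·R1: [0, -8, 8]
R5 ← R5 + R1: [0, 2, -2]
R3 ← R3 − (2/3)·R2: [0, 0, 0]
R4 ← R4 + (4/3)·R2: [0, 0, 0]
R5 ← R5 − (1/3)·R2: [0, 0, 0]
Echelon form has 2 nonzero rows, so rank(M) = 2.
The column space has dimension equal to the rank: 2.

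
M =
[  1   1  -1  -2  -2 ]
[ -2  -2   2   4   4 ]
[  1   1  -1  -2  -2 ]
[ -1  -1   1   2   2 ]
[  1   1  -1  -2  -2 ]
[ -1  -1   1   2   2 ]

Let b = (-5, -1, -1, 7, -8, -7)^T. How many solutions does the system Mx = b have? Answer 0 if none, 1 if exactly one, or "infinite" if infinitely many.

0

Row reduce the augmented matrix [M | b].
R2 ← R2 + (2)·R1: [0, 0, 0, 0, 0, -11]
R3 ← R3 − R1: [0, 0, 0, 0, 0, 4]
R4 ← R4 + R1: [0, 0, 0, 0, 0, 2]
R5 ← R5 − R1: [0, 0, 0, 0, 0, -3]
R6 ← R6 + R1: [0, 0, 0, 0, 0, -12]
R3 ← R3 + (4/11)·R2: [0, 0, 0, 0, 0, 0]
R4 ← R4 + (2/11)·R2: [0, 0, 0, 0, 0, 0]
R5 ← R5 − (3/11)·R2: [0, 0, 0, 0, 0, 0]
R6 ← R6 − (12/11)·R2: [0, 0, 0, 0, 0, 0]
The echelon form has 2 nonzero rows; the last pivot sits in the augmented column, so rank(M) = 1 but rank([M|b]) = 2.
Since the ranks differ, the system is inconsistent.
It has no solutions.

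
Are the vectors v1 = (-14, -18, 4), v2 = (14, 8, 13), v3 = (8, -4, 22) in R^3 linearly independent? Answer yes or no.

Form the matrix with these vectors as rows and row reduce.
R2 ← R2 + R1: [0, -10, 17]
R3 ← R3 + (4/7)·R1: [0, -100/7, 170/7]
R3 ← R3 − (10/7)·R2: [0, 0, 0]
2 nonzero rows, so the 3 vectors span a space of dimension 2.
Since 2 < 3, the vectors are linearly dependent.

no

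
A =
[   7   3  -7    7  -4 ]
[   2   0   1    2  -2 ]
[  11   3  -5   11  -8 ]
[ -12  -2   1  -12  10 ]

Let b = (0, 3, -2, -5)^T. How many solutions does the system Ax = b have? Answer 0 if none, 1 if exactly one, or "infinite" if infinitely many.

0

Row reduce the augmented matrix [A | b].
R2 ← R2 − (2/7)·R1: [0, -6/7, 3, 0, -6/7, 3]
R3 ← R3 − (11/7)·R1: [0, -12/7, 6, 0, -12/7, -2]
R4 ← R4 + (12/7)·R1: [0, 22/7, -11, 0, 22/7, -5]
R3 ← R3 − (2)·R2: [0, 0, 0, 0, 0, -8]
R4 ← R4 + (11/3)·R2: [0, 0, 0, 0, 0, 6]
R4 ← R4 + (3/4)·R3: [0, 0, 0, 0, 0, 0]
The echelon form has 3 nonzero rows; the last pivot sits in the augmented column, so rank(A) = 2 but rank([A|b]) = 3.
Since the ranks differ, the system is inconsistent.
It has no solutions.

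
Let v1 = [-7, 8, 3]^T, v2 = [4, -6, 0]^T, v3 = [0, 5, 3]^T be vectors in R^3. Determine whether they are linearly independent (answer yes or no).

yes

Form the matrix with these vectors as rows and row reduce.
R2 ← R2 + (4/7)·R1: [0, -10/7, 12/7]
R3 ← R3 + (7/2)·R2: [0, 0, 9]
3 nonzero rows, so the 3 vectors span a space of dimension 3.
Since 3 = 3, the vectors are linearly independent.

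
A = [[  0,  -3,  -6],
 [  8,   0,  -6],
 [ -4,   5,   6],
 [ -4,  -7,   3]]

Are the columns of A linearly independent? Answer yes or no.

yes

Row reduce A to echelon form.
Swap R1 ↔ R2
R3 ← R3 + (1/2)·R1: [0, 5, 3]
R4 ← R4 + (1/2)·R1: [0, -7, 0]
R3 ← R3 + (5/3)·R2: [0, 0, -7]
R4 ← R4 − (7/3)·R2: [0, 0, 14]
R4 ← R4 + (2)·R3: [0, 0, 0]
3 pivots among 3 columns.
Every column is a pivot column, so the columns are linearly independent.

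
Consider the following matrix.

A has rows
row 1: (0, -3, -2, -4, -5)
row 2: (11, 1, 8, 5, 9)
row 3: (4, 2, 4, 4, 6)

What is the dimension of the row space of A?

Row reduce to echelon form.
Swap R1 ↔ R2
R3 ← R3 − (4/11)·R1: [0, 18/11, 12/11, 24/11, 30/11]
R3 ← R3 + (6/11)·R2: [0, 0, 0, 0, 0]
Echelon form has 2 nonzero rows, so rank(A) = 2.
The row space has dimension equal to the rank: 2.

2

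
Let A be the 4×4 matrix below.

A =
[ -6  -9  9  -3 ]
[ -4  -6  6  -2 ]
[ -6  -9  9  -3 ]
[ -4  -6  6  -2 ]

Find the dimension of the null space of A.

3

Row reduce to echelon form.
R2 ← R2 − (2/3)·R1: [0, 0, 0, 0]
R3 ← R3 − R1: [0, 0, 0, 0]
R4 ← R4 − (2/3)·R1: [0, 0, 0, 0]
1 nonzero row, so rank(A) = 1.
A has 4 columns; by rank–nullity, nullity = 4 − 1 = 3.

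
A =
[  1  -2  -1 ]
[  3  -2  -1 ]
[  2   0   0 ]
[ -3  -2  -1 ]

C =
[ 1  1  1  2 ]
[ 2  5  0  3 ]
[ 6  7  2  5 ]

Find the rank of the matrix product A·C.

First compute AC:
[[ -9, -16,  -1,  -9],
 [ -7, -14,   1,  -5],
 [  2,   2,   2,   4],
 [-13, -20,  -5, -17]]
Now row reduce the product.
R2 ← R2 − (7/9)·R1: [0, -14/9, 16/9, 2]
R3 ← R3 + (2/9)·R1: [0, -14/9, 16/9, 2]
R4 ← R4 − (13/9)·R1: [0, 28/9, -32/9, -4]
R3 ← R3 − R2: [0, 0, 0, 0]
R4 ← R4 + (2)·R2: [0, 0, 0, 0]
2 nonzero rows, so rank(AC) = 2.

2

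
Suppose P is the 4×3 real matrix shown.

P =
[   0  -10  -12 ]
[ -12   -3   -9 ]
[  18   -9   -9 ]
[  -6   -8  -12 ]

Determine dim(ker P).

Row reduce to echelon form.
Swap R1 ↔ R2
R3 ← R3 + (3/2)·R1: [0, -27/2, -45/2]
R4 ← R4 − (1/2)·R1: [0, -13/2, -15/2]
R3 ← R3 − (27/20)·R2: [0, 0, -63/10]
R4 ← R4 − (13/20)·R2: [0, 0, 3/10]
R4 ← R4 + (1/21)·R3: [0, 0, 0]
3 nonzero rows, so rank(P) = 3.
P has 3 columns; by rank–nullity, nullity = 3 − 3 = 0.

0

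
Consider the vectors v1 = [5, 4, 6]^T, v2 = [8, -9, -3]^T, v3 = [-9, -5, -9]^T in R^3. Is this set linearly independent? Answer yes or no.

Form the matrix with these vectors as rows and row reduce.
R2 ← R2 − (8/5)·R1: [0, -77/5, -63/5]
R3 ← R3 + (9/5)·R1: [0, 11/5, 9/5]
R3 ← R3 + (1/7)·R2: [0, 0, 0]
2 nonzero rows, so the 3 vectors span a space of dimension 2.
Since 2 < 3, the vectors are linearly dependent.

no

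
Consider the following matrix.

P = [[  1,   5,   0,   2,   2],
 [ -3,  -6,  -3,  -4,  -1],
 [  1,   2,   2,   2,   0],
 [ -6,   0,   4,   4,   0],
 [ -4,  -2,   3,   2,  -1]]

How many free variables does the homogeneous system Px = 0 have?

2

Row reduce to echelon form.
R2 ← R2 + (3)·R1: [0, 9, -3, 2, 5]
R3 ← R3 − R1: [0, -3, 2, 0, -2]
R4 ← R4 + (6)·R1: [0, 30, 4, 16, 12]
R5 ← R5 + (4)·R1: [0, 18, 3, 10, 7]
R3 ← R3 + (1/3)·R2: [0, 0, 1, 2/3, -1/3]
R4 ← R4 − (10/3)·R2: [0, 0, 14, 28/3, -14/3]
R5 ← R5 − (2)·R2: [0, 0, 9, 6, -3]
R4 ← R4 − (14)·R3: [0, 0, 0, 0, 0]
R5 ← R5 − (9)·R3: [0, 0, 0, 0, 0]
3 nonzero rows, so rank(P) = 3.
P has 5 columns; by rank–nullity, nullity = 5 − 3 = 2.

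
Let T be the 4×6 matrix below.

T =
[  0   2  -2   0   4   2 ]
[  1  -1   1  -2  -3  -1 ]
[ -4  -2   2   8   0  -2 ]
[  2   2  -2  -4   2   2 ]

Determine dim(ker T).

4

Row reduce to echelon form.
Swap R1 ↔ R2
R3 ← R3 + (4)·R1: [0, -6, 6, 0, -12, -6]
R4 ← R4 − (2)·R1: [0, 4, -4, 0, 8, 4]
R3 ← R3 + (3)·R2: [0, 0, 0, 0, 0, 0]
R4 ← R4 − (2)·R2: [0, 0, 0, 0, 0, 0]
2 nonzero rows, so rank(T) = 2.
T has 6 columns; by rank–nullity, nullity = 6 − 2 = 4.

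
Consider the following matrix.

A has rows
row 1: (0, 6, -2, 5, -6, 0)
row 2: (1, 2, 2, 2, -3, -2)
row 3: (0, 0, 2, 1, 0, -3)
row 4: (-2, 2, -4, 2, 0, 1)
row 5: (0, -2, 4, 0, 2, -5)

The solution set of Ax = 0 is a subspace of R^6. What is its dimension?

3

Row reduce to echelon form.
Swap R1 ↔ R2
R4 ← R4 + (2)·R1: [0, 6, 0, 6, -6, -3]
R4 ← R4 − R2: [0, 0, 2, 1, 0, -3]
R5 ← R5 + (1/3)·R2: [0, 0, 10/3, 5/3, 0, -5]
R4 ← R4 − R3: [0, 0, 0, 0, 0, 0]
R5 ← R5 − (5/3)·R3: [0, 0, 0, 0, 0, 0]
3 nonzero rows, so rank(A) = 3.
A has 6 columns; by rank–nullity, nullity = 6 − 3 = 3.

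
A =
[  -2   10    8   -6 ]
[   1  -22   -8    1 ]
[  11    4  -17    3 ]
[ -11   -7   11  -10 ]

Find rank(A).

Row reduce to echelon form.
R2 ← R2 + (1/2)·R1: [0, -17, -4, -2]
R3 ← R3 + (11/2)·R1: [0, 59, 27, -30]
R4 ← R4 − (11/2)·R1: [0, -62, -33, 23]
R3 ← R3 + (59/17)·R2: [0, 0, 223/17, -628/17]
R4 ← R4 − (62/17)·R2: [0, 0, -313/17, 515/17]
R4 ← R4 + (313/223)·R3: [0, 0, 0, -4807/223]
Echelon form has 4 nonzero rows, so rank(A) = 4.

4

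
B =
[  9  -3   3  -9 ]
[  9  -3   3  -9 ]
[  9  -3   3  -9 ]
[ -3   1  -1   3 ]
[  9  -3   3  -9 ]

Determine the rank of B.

Row reduce to echelon form.
R2 ← R2 − R1: [0, 0, 0, 0]
R3 ← R3 − R1: [0, 0, 0, 0]
R4 ← R4 + (1/3)·R1: [0, 0, 0, 0]
R5 ← R5 − R1: [0, 0, 0, 0]
Echelon form has 1 nonzero row, so rank(B) = 1.

1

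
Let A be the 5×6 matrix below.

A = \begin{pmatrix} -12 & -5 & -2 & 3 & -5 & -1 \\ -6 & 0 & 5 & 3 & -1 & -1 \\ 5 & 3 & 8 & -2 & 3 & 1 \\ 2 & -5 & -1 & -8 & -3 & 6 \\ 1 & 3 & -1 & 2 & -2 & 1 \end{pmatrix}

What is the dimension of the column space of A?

5

Row reduce to echelon form.
R2 ← R2 − (1/2)·R1: [0, 5/2, 6, 3/2, 3/2, -1/2]
R3 ← R3 + (5/12)·R1: [0, 11/12, 43/6, -3/4, 11/12, 7/12]
R4 ← R4 + (1/6)·R1: [0, -35/6, -4/3, -15/2, -23/6, 35/6]
R5 ← R5 + (1/12)·R1: [0, 31/12, -7/6, 9/4, -29/12, 11/12]
R3 ← R3 − (11/30)·R2: [0, 0, 149/30, -13/10, 11/30, 23/30]
R4 ← R4 + (7/3)·R2: [0, 0, 38/3, -4, -1/3, 14/3]
R5 ← R5 − (31/30)·R2: [0, 0, -221/30, 7/10, -119/30, 43/30]
R4 ← R4 − (380/149)·R3: [0, 0, 0, -102/149, -189/149, 404/149]
R5 ← R5 + (221/149)·R3: [0, 0, 0, -183/149, -510/149, 383/149]
R5 ← R5 − (61/34)·R4: [0, 0, 0, 0, -39/34, -39/17]
Echelon form has 5 nonzero rows, so rank(A) = 5.
The column space has dimension equal to the rank: 5.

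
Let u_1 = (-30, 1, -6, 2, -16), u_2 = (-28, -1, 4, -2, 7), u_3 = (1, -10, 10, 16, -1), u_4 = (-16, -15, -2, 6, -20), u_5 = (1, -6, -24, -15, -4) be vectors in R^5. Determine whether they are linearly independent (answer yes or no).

Form the matrix with these vectors as rows and row reduce.
R2 ← R2 − (14/15)·R1: [0, -29/15, 48/5, -58/15, 329/15]
R3 ← R3 + (1/30)·R1: [0, -299/30, 49/5, 241/15, -23/15]
R4 ← R4 − (8/15)·R1: [0, -233/15, 6/5, 74/15, -172/15]
R5 ← R5 + (1/30)·R1: [0, -179/30, -121/5, -224/15, -68/15]
R3 ← R3 − (299/58)·R2: [0, 0, -1151/29, 36, -6647/58]
R4 ← R4 − (233/29)·R2: [0, 0, -2202/29, 36, -5443/29]
R5 ← R5 − (179/58)·R2: [0, 0, -1561/29, -3, -4189/58]
R4 ← R4 − (2202/1151)·R3: [0, 0, 0, -37836/1151, 36326/1151]
R5 ← R5 − (1561/1151)·R3: [0, 0, 0, -59649/1151, 95766/1151]
R5 ← R5 − (19883/12612)·R4: [0, 0, 0, 0, 210917/6306]
5 nonzero rows, so the 5 vectors span a space of dimension 5.
Since 5 = 5, the vectors are linearly independent.

yes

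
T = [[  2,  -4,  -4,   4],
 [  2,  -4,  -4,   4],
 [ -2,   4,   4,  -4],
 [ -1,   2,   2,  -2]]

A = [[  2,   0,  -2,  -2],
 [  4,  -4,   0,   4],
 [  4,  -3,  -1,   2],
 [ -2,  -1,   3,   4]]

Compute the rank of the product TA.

First compute TA:
[[-36,  24,  12, -12],
 [-36,  24,  12, -12],
 [ 36, -24, -12,  12],
 [ 18, -12,  -6,   6]]
Now row reduce the product.
R2 ← R2 − R1: [0, 0, 0, 0]
R3 ← R3 + R1: [0, 0, 0, 0]
R4 ← R4 + (1/2)·R1: [0, 0, 0, 0]
1 nonzero row, so rank(TA) = 1.

1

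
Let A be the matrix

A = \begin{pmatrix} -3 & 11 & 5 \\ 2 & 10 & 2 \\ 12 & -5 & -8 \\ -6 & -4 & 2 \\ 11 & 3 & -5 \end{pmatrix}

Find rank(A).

Row reduce to echelon form.
R2 ← R2 + (2/3)·R1: [0, 52/3, 16/3]
R3 ← R3 + (4)·R1: [0, 39, 12]
R4 ← R4 − (2)·R1: [0, -26, -8]
R5 ← R5 + (11/3)·R1: [0, 130/3, 40/3]
R3 ← R3 − (9/4)·R2: [0, 0, 0]
R4 ← R4 + (3/2)·R2: [0, 0, 0]
R5 ← R5 − (5/2)·R2: [0, 0, 0]
Echelon form has 2 nonzero rows, so rank(A) = 2.

2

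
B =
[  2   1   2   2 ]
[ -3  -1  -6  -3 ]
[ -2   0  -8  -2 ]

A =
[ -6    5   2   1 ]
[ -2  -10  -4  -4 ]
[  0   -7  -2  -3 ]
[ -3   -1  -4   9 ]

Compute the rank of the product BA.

2

First compute BA:
[[-20, -16, -12,  10],
 [ 29,  40,  22,  -8],
 [ 18,  48,  20,   4]]
Now row reduce the product.
R2 ← R2 + (29/20)·R1: [0, 84/5, 23/5, 13/2]
R3 ← R3 + (9/10)·R1: [0, 168/5, 46/5, 13]
R3 ← R3 − (2)·R2: [0, 0, 0, 0]
2 nonzero rows, so rank(BA) = 2.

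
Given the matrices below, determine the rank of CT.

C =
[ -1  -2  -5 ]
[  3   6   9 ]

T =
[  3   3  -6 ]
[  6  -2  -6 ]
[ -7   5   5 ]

First compute CT:
[[ 20, -24,  -7],
 [-18,  42,  -9]]
Now row reduce the product.
R2 ← R2 + (9/10)·R1: [0, 102/5, -153/10]
2 nonzero rows, so rank(CT) = 2.

2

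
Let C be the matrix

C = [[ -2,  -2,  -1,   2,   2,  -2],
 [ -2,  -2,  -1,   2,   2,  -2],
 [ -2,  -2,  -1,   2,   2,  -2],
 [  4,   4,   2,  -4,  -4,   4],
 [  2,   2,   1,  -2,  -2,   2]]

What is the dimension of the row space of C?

Row reduce to echelon form.
R2 ← R2 − R1: [0, 0, 0, 0, 0, 0]
R3 ← R3 − R1: [0, 0, 0, 0, 0, 0]
R4 ← R4 + (2)·R1: [0, 0, 0, 0, 0, 0]
R5 ← R5 + R1: [0, 0, 0, 0, 0, 0]
Echelon form has 1 nonzero row, so rank(C) = 1.
The row space has dimension equal to the rank: 1.

1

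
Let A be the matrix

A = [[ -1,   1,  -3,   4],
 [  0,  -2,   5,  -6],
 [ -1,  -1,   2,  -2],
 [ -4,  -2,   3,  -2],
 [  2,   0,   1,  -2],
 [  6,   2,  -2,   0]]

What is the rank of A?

2

Row reduce to echelon form.
R3 ← R3 − R1: [0, -2, 5, -6]
R4 ← R4 − (4)·R1: [0, -6, 15, -18]
R5 ← R5 + (2)·R1: [0, 2, -5, 6]
R6 ← R6 + (6)·R1: [0, 8, -20, 24]
R3 ← R3 − R2: [0, 0, 0, 0]
R4 ← R4 − (3)·R2: [0, 0, 0, 0]
R5 ← R5 + R2: [0, 0, 0, 0]
R6 ← R6 + (4)·R2: [0, 0, 0, 0]
Echelon form has 2 nonzero rows, so rank(A) = 2.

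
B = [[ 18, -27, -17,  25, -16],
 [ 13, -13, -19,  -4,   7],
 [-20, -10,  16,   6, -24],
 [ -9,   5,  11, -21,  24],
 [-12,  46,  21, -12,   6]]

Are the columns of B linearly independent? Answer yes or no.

Row reduce B to echelon form.
R2 ← R2 − (13/18)·R1: [0, 13/2, -121/18, -397/18, 167/9]
R3 ← R3 + (10/9)·R1: [0, -40, -26/9, 304/9, -376/9]
R4 ← R4 + (1/2)·R1: [0, -17/2, 5/2, -17/2, 16]
R5 ← R5 + (2/3)·R1: [0, 28, 29/3, 14/3, -14/3]
R3 ← R3 + (80/13)·R2: [0, 0, -1726/39, -3976/39, 2824/39]
R4 ← R4 + (17/13)·R2: [0, 0, -736/117, -4369/117, 4711/117]
R5 ← R5 − (56/13)·R2: [0, 0, 4519/117, 11662/117, -9898/117]
R4 ← R4 − (368/2589)·R3: [0, 0, 0, -59161/2589, 77599/2589]
R5 ← R5 + (4519/5178)·R3: [0, 0, 0, 27706/2589, -55414/2589]
R5 ← R5 + (27706/59161)·R4: [0, 0, 0, 0, -435840/59161]
5 pivots among 5 columns.
Every column is a pivot column, so the columns are linearly independent.

yes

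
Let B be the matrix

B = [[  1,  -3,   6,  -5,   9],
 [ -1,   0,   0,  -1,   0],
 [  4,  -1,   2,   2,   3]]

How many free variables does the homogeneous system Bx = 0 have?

3

Row reduce to echelon form.
R2 ← R2 + R1: [0, -3, 6, -6, 9]
R3 ← R3 − (4)·R1: [0, 11, -22, 22, -33]
R3 ← R3 + (11/3)·R2: [0, 0, 0, 0, 0]
2 nonzero rows, so rank(B) = 2.
B has 5 columns; by rank–nullity, nullity = 5 − 2 = 3.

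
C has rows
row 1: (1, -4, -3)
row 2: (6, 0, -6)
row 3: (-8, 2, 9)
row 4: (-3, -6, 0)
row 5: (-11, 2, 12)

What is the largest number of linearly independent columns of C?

Row reduce to echelon form.
R2 ← R2 − (6)·R1: [0, 24, 12]
R3 ← R3 + (8)·R1: [0, -30, -15]
R4 ← R4 + (3)·R1: [0, -18, -9]
R5 ← R5 + (11)·R1: [0, -42, -21]
R3 ← R3 + (5/4)·R2: [0, 0, 0]
R4 ← R4 + (3/4)·R2: [0, 0, 0]
R5 ← R5 + (7/4)·R2: [0, 0, 0]
Echelon form has 2 nonzero rows, so rank(C) = 2.
The rank gives the maximum number of linearly independent columns: 2.

2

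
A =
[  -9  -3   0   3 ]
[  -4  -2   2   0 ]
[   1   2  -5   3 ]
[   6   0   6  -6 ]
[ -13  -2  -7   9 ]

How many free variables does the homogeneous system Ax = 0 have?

Row reduce to echelon form.
R2 ← R2 − (4/9)·R1: [0, -2/3, 2, -4/3]
R3 ← R3 + (1/9)·R1: [0, 5/3, -5, 10/3]
R4 ← R4 + (2/3)·R1: [0, -2, 6, -4]
R5 ← R5 − (13/9)·R1: [0, 7/3, -7, 14/3]
R3 ← R3 + (5/2)·R2: [0, 0, 0, 0]
R4 ← R4 − (3)·R2: [0, 0, 0, 0]
R5 ← R5 + (7/2)·R2: [0, 0, 0, 0]
2 nonzero rows, so rank(A) = 2.
A has 4 columns; by rank–nullity, nullity = 4 − 2 = 2.

2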